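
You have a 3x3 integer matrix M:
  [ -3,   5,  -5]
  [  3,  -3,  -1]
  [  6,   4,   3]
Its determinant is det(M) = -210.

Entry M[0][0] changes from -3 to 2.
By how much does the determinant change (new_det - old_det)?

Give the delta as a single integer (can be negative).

Cofactor C_00 = -5
Entry delta = 2 - -3 = 5
Det delta = entry_delta * cofactor = 5 * -5 = -25

Answer: -25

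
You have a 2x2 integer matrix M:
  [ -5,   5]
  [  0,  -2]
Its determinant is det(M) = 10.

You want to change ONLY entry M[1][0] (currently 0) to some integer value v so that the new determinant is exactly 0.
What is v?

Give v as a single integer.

Answer: 2

Derivation:
det is linear in entry M[1][0]: det = old_det + (v - 0) * C_10
Cofactor C_10 = -5
Want det = 0: 10 + (v - 0) * -5 = 0
  (v - 0) = -10 / -5 = 2
  v = 0 + (2) = 2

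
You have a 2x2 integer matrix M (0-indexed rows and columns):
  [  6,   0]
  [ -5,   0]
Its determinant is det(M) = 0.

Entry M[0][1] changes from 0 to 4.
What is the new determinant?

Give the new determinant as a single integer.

Answer: 20

Derivation:
det is linear in row 0: changing M[0][1] by delta changes det by delta * cofactor(0,1).
Cofactor C_01 = (-1)^(0+1) * minor(0,1) = 5
Entry delta = 4 - 0 = 4
Det delta = 4 * 5 = 20
New det = 0 + 20 = 20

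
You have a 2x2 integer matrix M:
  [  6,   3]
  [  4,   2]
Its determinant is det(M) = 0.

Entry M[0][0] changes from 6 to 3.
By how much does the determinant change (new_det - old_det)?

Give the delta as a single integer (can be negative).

Cofactor C_00 = 2
Entry delta = 3 - 6 = -3
Det delta = entry_delta * cofactor = -3 * 2 = -6

Answer: -6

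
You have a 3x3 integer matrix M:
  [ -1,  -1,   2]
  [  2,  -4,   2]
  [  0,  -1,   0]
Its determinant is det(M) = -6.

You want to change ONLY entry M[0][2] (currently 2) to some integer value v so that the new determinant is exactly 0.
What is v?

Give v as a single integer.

det is linear in entry M[0][2]: det = old_det + (v - 2) * C_02
Cofactor C_02 = -2
Want det = 0: -6 + (v - 2) * -2 = 0
  (v - 2) = 6 / -2 = -3
  v = 2 + (-3) = -1

Answer: -1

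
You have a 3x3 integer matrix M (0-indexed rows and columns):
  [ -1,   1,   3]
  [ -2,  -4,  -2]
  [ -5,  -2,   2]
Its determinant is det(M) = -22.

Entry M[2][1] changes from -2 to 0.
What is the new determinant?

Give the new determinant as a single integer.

Answer: -38

Derivation:
det is linear in row 2: changing M[2][1] by delta changes det by delta * cofactor(2,1).
Cofactor C_21 = (-1)^(2+1) * minor(2,1) = -8
Entry delta = 0 - -2 = 2
Det delta = 2 * -8 = -16
New det = -22 + -16 = -38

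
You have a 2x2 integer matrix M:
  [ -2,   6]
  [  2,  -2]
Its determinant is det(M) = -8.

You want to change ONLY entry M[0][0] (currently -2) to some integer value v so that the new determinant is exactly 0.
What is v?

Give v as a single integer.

det is linear in entry M[0][0]: det = old_det + (v - -2) * C_00
Cofactor C_00 = -2
Want det = 0: -8 + (v - -2) * -2 = 0
  (v - -2) = 8 / -2 = -4
  v = -2 + (-4) = -6

Answer: -6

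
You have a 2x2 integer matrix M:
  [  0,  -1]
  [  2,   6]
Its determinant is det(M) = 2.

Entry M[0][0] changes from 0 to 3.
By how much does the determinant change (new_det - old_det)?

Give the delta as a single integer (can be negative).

Cofactor C_00 = 6
Entry delta = 3 - 0 = 3
Det delta = entry_delta * cofactor = 3 * 6 = 18

Answer: 18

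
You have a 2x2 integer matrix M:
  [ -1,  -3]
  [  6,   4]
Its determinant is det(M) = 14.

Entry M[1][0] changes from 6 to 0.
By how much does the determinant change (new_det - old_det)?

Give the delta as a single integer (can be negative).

Cofactor C_10 = 3
Entry delta = 0 - 6 = -6
Det delta = entry_delta * cofactor = -6 * 3 = -18

Answer: -18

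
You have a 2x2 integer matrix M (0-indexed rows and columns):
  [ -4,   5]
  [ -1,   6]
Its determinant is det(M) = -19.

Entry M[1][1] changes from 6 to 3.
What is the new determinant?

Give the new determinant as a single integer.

Answer: -7

Derivation:
det is linear in row 1: changing M[1][1] by delta changes det by delta * cofactor(1,1).
Cofactor C_11 = (-1)^(1+1) * minor(1,1) = -4
Entry delta = 3 - 6 = -3
Det delta = -3 * -4 = 12
New det = -19 + 12 = -7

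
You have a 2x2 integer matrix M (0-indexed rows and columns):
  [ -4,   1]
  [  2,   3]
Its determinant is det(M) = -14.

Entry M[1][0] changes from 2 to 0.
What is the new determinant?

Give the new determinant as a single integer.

det is linear in row 1: changing M[1][0] by delta changes det by delta * cofactor(1,0).
Cofactor C_10 = (-1)^(1+0) * minor(1,0) = -1
Entry delta = 0 - 2 = -2
Det delta = -2 * -1 = 2
New det = -14 + 2 = -12

Answer: -12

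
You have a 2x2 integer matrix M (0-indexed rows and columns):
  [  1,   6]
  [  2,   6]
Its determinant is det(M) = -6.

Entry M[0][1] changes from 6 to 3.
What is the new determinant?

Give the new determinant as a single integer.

Answer: 0

Derivation:
det is linear in row 0: changing M[0][1] by delta changes det by delta * cofactor(0,1).
Cofactor C_01 = (-1)^(0+1) * minor(0,1) = -2
Entry delta = 3 - 6 = -3
Det delta = -3 * -2 = 6
New det = -6 + 6 = 0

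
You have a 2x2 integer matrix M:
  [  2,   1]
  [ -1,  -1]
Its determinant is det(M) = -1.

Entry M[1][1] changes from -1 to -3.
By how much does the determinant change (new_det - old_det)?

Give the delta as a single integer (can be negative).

Cofactor C_11 = 2
Entry delta = -3 - -1 = -2
Det delta = entry_delta * cofactor = -2 * 2 = -4

Answer: -4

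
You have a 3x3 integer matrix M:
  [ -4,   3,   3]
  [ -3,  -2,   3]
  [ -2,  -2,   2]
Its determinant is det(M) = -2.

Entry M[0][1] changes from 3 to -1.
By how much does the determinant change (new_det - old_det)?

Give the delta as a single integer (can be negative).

Answer: 0

Derivation:
Cofactor C_01 = 0
Entry delta = -1 - 3 = -4
Det delta = entry_delta * cofactor = -4 * 0 = 0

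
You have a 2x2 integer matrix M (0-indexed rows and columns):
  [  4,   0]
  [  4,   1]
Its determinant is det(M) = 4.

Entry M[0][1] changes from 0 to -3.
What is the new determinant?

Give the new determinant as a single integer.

det is linear in row 0: changing M[0][1] by delta changes det by delta * cofactor(0,1).
Cofactor C_01 = (-1)^(0+1) * minor(0,1) = -4
Entry delta = -3 - 0 = -3
Det delta = -3 * -4 = 12
New det = 4 + 12 = 16

Answer: 16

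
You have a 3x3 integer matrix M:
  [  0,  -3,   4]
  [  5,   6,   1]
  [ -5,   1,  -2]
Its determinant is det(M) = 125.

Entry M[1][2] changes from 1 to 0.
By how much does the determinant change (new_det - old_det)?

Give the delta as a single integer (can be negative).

Cofactor C_12 = 15
Entry delta = 0 - 1 = -1
Det delta = entry_delta * cofactor = -1 * 15 = -15

Answer: -15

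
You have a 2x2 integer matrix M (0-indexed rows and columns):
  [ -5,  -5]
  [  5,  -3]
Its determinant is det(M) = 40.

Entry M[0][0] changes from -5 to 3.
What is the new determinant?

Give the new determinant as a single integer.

det is linear in row 0: changing M[0][0] by delta changes det by delta * cofactor(0,0).
Cofactor C_00 = (-1)^(0+0) * minor(0,0) = -3
Entry delta = 3 - -5 = 8
Det delta = 8 * -3 = -24
New det = 40 + -24 = 16

Answer: 16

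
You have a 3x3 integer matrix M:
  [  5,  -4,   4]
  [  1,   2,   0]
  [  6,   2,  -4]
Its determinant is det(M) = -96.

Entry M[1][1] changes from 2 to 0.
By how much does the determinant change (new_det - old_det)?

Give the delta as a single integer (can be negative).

Cofactor C_11 = -44
Entry delta = 0 - 2 = -2
Det delta = entry_delta * cofactor = -2 * -44 = 88

Answer: 88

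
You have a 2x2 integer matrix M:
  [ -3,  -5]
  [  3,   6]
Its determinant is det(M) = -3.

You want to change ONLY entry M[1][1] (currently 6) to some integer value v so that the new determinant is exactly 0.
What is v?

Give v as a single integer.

Answer: 5

Derivation:
det is linear in entry M[1][1]: det = old_det + (v - 6) * C_11
Cofactor C_11 = -3
Want det = 0: -3 + (v - 6) * -3 = 0
  (v - 6) = 3 / -3 = -1
  v = 6 + (-1) = 5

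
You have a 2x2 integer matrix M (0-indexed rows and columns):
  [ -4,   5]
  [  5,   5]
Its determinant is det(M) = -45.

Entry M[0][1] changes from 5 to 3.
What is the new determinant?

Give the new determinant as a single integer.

det is linear in row 0: changing M[0][1] by delta changes det by delta * cofactor(0,1).
Cofactor C_01 = (-1)^(0+1) * minor(0,1) = -5
Entry delta = 3 - 5 = -2
Det delta = -2 * -5 = 10
New det = -45 + 10 = -35

Answer: -35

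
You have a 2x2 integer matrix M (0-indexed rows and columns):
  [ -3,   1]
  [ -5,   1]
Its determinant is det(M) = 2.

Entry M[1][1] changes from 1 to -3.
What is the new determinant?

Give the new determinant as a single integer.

Answer: 14

Derivation:
det is linear in row 1: changing M[1][1] by delta changes det by delta * cofactor(1,1).
Cofactor C_11 = (-1)^(1+1) * minor(1,1) = -3
Entry delta = -3 - 1 = -4
Det delta = -4 * -3 = 12
New det = 2 + 12 = 14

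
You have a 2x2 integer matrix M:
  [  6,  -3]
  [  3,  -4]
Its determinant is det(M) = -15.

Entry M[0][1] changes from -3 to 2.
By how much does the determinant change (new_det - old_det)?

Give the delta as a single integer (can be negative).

Answer: -15

Derivation:
Cofactor C_01 = -3
Entry delta = 2 - -3 = 5
Det delta = entry_delta * cofactor = 5 * -3 = -15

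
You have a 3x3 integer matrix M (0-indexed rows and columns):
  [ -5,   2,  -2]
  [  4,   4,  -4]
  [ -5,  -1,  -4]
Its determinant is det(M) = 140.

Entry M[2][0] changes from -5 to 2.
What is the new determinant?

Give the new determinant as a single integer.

det is linear in row 2: changing M[2][0] by delta changes det by delta * cofactor(2,0).
Cofactor C_20 = (-1)^(2+0) * minor(2,0) = 0
Entry delta = 2 - -5 = 7
Det delta = 7 * 0 = 0
New det = 140 + 0 = 140

Answer: 140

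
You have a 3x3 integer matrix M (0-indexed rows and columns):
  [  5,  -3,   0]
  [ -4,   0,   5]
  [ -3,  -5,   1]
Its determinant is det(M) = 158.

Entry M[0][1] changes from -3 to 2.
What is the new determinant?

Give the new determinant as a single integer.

det is linear in row 0: changing M[0][1] by delta changes det by delta * cofactor(0,1).
Cofactor C_01 = (-1)^(0+1) * minor(0,1) = -11
Entry delta = 2 - -3 = 5
Det delta = 5 * -11 = -55
New det = 158 + -55 = 103

Answer: 103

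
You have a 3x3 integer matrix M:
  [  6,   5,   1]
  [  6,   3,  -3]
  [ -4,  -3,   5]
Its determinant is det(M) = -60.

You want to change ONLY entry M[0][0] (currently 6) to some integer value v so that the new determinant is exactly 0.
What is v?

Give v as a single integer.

det is linear in entry M[0][0]: det = old_det + (v - 6) * C_00
Cofactor C_00 = 6
Want det = 0: -60 + (v - 6) * 6 = 0
  (v - 6) = 60 / 6 = 10
  v = 6 + (10) = 16

Answer: 16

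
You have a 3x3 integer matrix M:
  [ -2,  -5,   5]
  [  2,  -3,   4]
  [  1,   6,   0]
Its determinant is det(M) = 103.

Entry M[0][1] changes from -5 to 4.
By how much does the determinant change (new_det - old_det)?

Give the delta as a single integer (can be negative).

Cofactor C_01 = 4
Entry delta = 4 - -5 = 9
Det delta = entry_delta * cofactor = 9 * 4 = 36

Answer: 36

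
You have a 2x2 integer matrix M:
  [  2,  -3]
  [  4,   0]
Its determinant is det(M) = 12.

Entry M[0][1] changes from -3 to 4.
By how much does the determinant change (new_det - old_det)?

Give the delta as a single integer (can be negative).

Answer: -28

Derivation:
Cofactor C_01 = -4
Entry delta = 4 - -3 = 7
Det delta = entry_delta * cofactor = 7 * -4 = -28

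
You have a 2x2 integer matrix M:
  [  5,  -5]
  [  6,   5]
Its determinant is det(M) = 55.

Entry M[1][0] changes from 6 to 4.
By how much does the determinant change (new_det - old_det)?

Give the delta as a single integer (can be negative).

Answer: -10

Derivation:
Cofactor C_10 = 5
Entry delta = 4 - 6 = -2
Det delta = entry_delta * cofactor = -2 * 5 = -10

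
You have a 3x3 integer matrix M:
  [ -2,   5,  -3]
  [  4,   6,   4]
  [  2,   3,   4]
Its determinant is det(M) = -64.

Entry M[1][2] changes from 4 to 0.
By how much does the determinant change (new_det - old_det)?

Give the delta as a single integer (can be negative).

Answer: -64

Derivation:
Cofactor C_12 = 16
Entry delta = 0 - 4 = -4
Det delta = entry_delta * cofactor = -4 * 16 = -64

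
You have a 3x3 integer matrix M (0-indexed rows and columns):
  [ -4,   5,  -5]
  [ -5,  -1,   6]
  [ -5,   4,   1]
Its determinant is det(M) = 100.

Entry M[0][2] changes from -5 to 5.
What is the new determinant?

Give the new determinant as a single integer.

Answer: -150

Derivation:
det is linear in row 0: changing M[0][2] by delta changes det by delta * cofactor(0,2).
Cofactor C_02 = (-1)^(0+2) * minor(0,2) = -25
Entry delta = 5 - -5 = 10
Det delta = 10 * -25 = -250
New det = 100 + -250 = -150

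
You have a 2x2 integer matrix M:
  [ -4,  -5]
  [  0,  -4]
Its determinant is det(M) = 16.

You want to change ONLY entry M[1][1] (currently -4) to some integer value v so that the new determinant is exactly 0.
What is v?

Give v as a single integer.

Answer: 0

Derivation:
det is linear in entry M[1][1]: det = old_det + (v - -4) * C_11
Cofactor C_11 = -4
Want det = 0: 16 + (v - -4) * -4 = 0
  (v - -4) = -16 / -4 = 4
  v = -4 + (4) = 0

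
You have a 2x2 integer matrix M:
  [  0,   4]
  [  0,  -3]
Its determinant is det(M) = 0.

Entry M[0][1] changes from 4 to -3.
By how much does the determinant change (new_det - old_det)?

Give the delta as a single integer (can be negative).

Answer: 0

Derivation:
Cofactor C_01 = 0
Entry delta = -3 - 4 = -7
Det delta = entry_delta * cofactor = -7 * 0 = 0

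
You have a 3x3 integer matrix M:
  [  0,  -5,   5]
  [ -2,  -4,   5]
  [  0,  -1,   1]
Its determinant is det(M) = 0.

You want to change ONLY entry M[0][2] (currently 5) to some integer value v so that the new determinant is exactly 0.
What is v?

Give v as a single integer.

det is linear in entry M[0][2]: det = old_det + (v - 5) * C_02
Cofactor C_02 = 2
Want det = 0: 0 + (v - 5) * 2 = 0
  (v - 5) = 0 / 2 = 0
  v = 5 + (0) = 5

Answer: 5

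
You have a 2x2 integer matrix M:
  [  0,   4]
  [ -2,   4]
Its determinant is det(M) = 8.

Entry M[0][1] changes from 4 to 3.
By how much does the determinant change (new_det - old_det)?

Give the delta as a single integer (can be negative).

Cofactor C_01 = 2
Entry delta = 3 - 4 = -1
Det delta = entry_delta * cofactor = -1 * 2 = -2

Answer: -2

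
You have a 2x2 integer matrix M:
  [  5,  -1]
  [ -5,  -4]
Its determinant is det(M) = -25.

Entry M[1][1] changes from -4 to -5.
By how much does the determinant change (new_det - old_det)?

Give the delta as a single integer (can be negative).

Cofactor C_11 = 5
Entry delta = -5 - -4 = -1
Det delta = entry_delta * cofactor = -1 * 5 = -5

Answer: -5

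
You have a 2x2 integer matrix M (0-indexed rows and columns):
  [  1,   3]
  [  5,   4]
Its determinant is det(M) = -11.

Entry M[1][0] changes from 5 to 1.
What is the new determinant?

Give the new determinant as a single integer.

Answer: 1

Derivation:
det is linear in row 1: changing M[1][0] by delta changes det by delta * cofactor(1,0).
Cofactor C_10 = (-1)^(1+0) * minor(1,0) = -3
Entry delta = 1 - 5 = -4
Det delta = -4 * -3 = 12
New det = -11 + 12 = 1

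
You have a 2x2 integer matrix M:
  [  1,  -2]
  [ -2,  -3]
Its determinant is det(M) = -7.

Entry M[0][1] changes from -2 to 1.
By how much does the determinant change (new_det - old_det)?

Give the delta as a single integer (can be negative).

Answer: 6

Derivation:
Cofactor C_01 = 2
Entry delta = 1 - -2 = 3
Det delta = entry_delta * cofactor = 3 * 2 = 6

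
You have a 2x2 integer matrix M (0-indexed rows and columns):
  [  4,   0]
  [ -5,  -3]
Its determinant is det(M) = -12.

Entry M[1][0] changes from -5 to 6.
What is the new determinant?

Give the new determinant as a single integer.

det is linear in row 1: changing M[1][0] by delta changes det by delta * cofactor(1,0).
Cofactor C_10 = (-1)^(1+0) * minor(1,0) = 0
Entry delta = 6 - -5 = 11
Det delta = 11 * 0 = 0
New det = -12 + 0 = -12

Answer: -12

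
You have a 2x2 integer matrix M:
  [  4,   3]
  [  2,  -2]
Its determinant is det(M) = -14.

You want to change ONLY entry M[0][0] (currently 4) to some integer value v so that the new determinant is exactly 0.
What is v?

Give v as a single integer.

det is linear in entry M[0][0]: det = old_det + (v - 4) * C_00
Cofactor C_00 = -2
Want det = 0: -14 + (v - 4) * -2 = 0
  (v - 4) = 14 / -2 = -7
  v = 4 + (-7) = -3

Answer: -3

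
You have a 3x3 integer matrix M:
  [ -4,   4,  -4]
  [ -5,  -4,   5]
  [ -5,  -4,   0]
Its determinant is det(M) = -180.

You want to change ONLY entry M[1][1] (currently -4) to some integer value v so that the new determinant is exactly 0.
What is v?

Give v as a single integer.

Answer: -13

Derivation:
det is linear in entry M[1][1]: det = old_det + (v - -4) * C_11
Cofactor C_11 = -20
Want det = 0: -180 + (v - -4) * -20 = 0
  (v - -4) = 180 / -20 = -9
  v = -4 + (-9) = -13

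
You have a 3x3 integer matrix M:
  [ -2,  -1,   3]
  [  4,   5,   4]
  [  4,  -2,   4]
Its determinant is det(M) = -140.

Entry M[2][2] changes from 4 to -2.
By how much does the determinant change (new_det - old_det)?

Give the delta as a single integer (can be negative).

Answer: 36

Derivation:
Cofactor C_22 = -6
Entry delta = -2 - 4 = -6
Det delta = entry_delta * cofactor = -6 * -6 = 36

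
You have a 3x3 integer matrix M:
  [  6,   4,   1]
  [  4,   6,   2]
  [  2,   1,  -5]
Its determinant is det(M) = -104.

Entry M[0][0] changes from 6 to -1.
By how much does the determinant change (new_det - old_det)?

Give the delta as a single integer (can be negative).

Answer: 224

Derivation:
Cofactor C_00 = -32
Entry delta = -1 - 6 = -7
Det delta = entry_delta * cofactor = -7 * -32 = 224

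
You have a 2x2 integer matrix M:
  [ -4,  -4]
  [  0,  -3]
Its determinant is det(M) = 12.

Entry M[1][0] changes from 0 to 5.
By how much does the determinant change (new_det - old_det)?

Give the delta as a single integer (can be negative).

Cofactor C_10 = 4
Entry delta = 5 - 0 = 5
Det delta = entry_delta * cofactor = 5 * 4 = 20

Answer: 20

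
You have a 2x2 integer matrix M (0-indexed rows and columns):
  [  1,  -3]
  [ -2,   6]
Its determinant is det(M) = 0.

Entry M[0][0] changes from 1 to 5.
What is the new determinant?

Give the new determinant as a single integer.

det is linear in row 0: changing M[0][0] by delta changes det by delta * cofactor(0,0).
Cofactor C_00 = (-1)^(0+0) * minor(0,0) = 6
Entry delta = 5 - 1 = 4
Det delta = 4 * 6 = 24
New det = 0 + 24 = 24

Answer: 24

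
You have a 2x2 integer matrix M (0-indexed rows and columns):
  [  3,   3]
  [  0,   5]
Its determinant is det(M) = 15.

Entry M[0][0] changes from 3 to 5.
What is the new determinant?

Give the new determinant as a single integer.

Answer: 25

Derivation:
det is linear in row 0: changing M[0][0] by delta changes det by delta * cofactor(0,0).
Cofactor C_00 = (-1)^(0+0) * minor(0,0) = 5
Entry delta = 5 - 3 = 2
Det delta = 2 * 5 = 10
New det = 15 + 10 = 25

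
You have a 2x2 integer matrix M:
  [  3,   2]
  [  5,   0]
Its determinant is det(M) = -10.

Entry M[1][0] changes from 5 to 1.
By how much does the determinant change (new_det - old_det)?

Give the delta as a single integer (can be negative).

Cofactor C_10 = -2
Entry delta = 1 - 5 = -4
Det delta = entry_delta * cofactor = -4 * -2 = 8

Answer: 8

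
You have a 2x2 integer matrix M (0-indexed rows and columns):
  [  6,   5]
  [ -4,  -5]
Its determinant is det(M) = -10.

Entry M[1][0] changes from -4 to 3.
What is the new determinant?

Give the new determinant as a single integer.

Answer: -45

Derivation:
det is linear in row 1: changing M[1][0] by delta changes det by delta * cofactor(1,0).
Cofactor C_10 = (-1)^(1+0) * minor(1,0) = -5
Entry delta = 3 - -4 = 7
Det delta = 7 * -5 = -35
New det = -10 + -35 = -45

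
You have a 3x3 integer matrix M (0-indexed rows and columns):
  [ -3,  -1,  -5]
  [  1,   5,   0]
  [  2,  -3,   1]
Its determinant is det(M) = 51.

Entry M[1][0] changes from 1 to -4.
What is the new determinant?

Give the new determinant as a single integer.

det is linear in row 1: changing M[1][0] by delta changes det by delta * cofactor(1,0).
Cofactor C_10 = (-1)^(1+0) * minor(1,0) = 16
Entry delta = -4 - 1 = -5
Det delta = -5 * 16 = -80
New det = 51 + -80 = -29

Answer: -29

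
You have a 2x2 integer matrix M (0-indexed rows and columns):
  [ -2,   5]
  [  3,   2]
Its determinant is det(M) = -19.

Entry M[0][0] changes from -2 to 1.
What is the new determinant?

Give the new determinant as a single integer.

Answer: -13

Derivation:
det is linear in row 0: changing M[0][0] by delta changes det by delta * cofactor(0,0).
Cofactor C_00 = (-1)^(0+0) * minor(0,0) = 2
Entry delta = 1 - -2 = 3
Det delta = 3 * 2 = 6
New det = -19 + 6 = -13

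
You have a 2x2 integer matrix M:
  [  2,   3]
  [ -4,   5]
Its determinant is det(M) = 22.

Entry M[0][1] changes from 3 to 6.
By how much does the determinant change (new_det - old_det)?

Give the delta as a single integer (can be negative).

Cofactor C_01 = 4
Entry delta = 6 - 3 = 3
Det delta = entry_delta * cofactor = 3 * 4 = 12

Answer: 12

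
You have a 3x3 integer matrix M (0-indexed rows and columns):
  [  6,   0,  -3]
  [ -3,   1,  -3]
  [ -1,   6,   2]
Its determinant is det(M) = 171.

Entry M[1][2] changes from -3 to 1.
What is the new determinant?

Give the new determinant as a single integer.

det is linear in row 1: changing M[1][2] by delta changes det by delta * cofactor(1,2).
Cofactor C_12 = (-1)^(1+2) * minor(1,2) = -36
Entry delta = 1 - -3 = 4
Det delta = 4 * -36 = -144
New det = 171 + -144 = 27

Answer: 27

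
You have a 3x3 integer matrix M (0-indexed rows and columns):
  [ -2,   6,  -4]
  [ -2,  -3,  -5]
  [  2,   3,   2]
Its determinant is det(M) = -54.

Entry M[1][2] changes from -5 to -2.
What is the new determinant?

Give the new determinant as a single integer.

Answer: 0

Derivation:
det is linear in row 1: changing M[1][2] by delta changes det by delta * cofactor(1,2).
Cofactor C_12 = (-1)^(1+2) * minor(1,2) = 18
Entry delta = -2 - -5 = 3
Det delta = 3 * 18 = 54
New det = -54 + 54 = 0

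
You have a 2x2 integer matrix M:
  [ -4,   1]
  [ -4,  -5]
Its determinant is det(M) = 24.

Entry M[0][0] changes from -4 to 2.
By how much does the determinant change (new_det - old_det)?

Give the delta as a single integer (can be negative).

Answer: -30

Derivation:
Cofactor C_00 = -5
Entry delta = 2 - -4 = 6
Det delta = entry_delta * cofactor = 6 * -5 = -30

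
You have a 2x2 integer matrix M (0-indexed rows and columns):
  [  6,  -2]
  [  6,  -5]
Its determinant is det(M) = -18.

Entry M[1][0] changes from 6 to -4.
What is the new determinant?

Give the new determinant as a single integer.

det is linear in row 1: changing M[1][0] by delta changes det by delta * cofactor(1,0).
Cofactor C_10 = (-1)^(1+0) * minor(1,0) = 2
Entry delta = -4 - 6 = -10
Det delta = -10 * 2 = -20
New det = -18 + -20 = -38

Answer: -38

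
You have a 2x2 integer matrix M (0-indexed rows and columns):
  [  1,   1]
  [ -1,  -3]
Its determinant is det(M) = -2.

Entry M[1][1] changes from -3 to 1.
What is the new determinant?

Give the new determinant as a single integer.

Answer: 2

Derivation:
det is linear in row 1: changing M[1][1] by delta changes det by delta * cofactor(1,1).
Cofactor C_11 = (-1)^(1+1) * minor(1,1) = 1
Entry delta = 1 - -3 = 4
Det delta = 4 * 1 = 4
New det = -2 + 4 = 2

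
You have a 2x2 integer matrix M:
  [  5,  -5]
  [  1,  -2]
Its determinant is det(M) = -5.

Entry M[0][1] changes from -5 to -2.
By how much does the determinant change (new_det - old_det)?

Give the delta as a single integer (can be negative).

Cofactor C_01 = -1
Entry delta = -2 - -5 = 3
Det delta = entry_delta * cofactor = 3 * -1 = -3

Answer: -3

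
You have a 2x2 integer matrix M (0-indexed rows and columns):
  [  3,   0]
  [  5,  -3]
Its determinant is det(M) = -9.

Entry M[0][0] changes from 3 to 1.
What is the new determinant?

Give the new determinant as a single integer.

Answer: -3

Derivation:
det is linear in row 0: changing M[0][0] by delta changes det by delta * cofactor(0,0).
Cofactor C_00 = (-1)^(0+0) * minor(0,0) = -3
Entry delta = 1 - 3 = -2
Det delta = -2 * -3 = 6
New det = -9 + 6 = -3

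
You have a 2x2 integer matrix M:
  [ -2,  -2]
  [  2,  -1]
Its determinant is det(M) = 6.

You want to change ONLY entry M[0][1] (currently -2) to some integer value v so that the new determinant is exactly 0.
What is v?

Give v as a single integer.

det is linear in entry M[0][1]: det = old_det + (v - -2) * C_01
Cofactor C_01 = -2
Want det = 0: 6 + (v - -2) * -2 = 0
  (v - -2) = -6 / -2 = 3
  v = -2 + (3) = 1

Answer: 1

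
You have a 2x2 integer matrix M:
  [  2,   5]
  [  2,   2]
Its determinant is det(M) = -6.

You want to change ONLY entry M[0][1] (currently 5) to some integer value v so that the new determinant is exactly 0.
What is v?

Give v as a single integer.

Answer: 2

Derivation:
det is linear in entry M[0][1]: det = old_det + (v - 5) * C_01
Cofactor C_01 = -2
Want det = 0: -6 + (v - 5) * -2 = 0
  (v - 5) = 6 / -2 = -3
  v = 5 + (-3) = 2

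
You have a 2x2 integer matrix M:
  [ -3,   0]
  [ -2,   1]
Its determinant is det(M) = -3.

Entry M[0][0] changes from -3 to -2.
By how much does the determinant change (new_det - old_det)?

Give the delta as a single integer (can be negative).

Cofactor C_00 = 1
Entry delta = -2 - -3 = 1
Det delta = entry_delta * cofactor = 1 * 1 = 1

Answer: 1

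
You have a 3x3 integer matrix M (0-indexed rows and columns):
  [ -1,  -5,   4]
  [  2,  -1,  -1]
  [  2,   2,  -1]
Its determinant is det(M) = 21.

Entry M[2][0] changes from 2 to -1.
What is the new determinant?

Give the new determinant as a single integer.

det is linear in row 2: changing M[2][0] by delta changes det by delta * cofactor(2,0).
Cofactor C_20 = (-1)^(2+0) * minor(2,0) = 9
Entry delta = -1 - 2 = -3
Det delta = -3 * 9 = -27
New det = 21 + -27 = -6

Answer: -6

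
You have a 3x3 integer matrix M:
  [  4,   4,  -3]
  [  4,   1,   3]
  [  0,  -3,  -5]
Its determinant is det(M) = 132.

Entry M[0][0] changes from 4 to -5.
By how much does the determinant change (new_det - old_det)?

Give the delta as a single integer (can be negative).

Cofactor C_00 = 4
Entry delta = -5 - 4 = -9
Det delta = entry_delta * cofactor = -9 * 4 = -36

Answer: -36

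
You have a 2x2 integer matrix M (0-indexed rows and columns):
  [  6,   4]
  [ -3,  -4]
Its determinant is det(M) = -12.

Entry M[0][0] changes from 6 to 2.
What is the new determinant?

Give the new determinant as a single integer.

Answer: 4

Derivation:
det is linear in row 0: changing M[0][0] by delta changes det by delta * cofactor(0,0).
Cofactor C_00 = (-1)^(0+0) * minor(0,0) = -4
Entry delta = 2 - 6 = -4
Det delta = -4 * -4 = 16
New det = -12 + 16 = 4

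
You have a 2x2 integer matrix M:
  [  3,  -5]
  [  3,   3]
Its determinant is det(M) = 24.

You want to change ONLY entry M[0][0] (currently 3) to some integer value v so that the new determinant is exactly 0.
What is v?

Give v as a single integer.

Answer: -5

Derivation:
det is linear in entry M[0][0]: det = old_det + (v - 3) * C_00
Cofactor C_00 = 3
Want det = 0: 24 + (v - 3) * 3 = 0
  (v - 3) = -24 / 3 = -8
  v = 3 + (-8) = -5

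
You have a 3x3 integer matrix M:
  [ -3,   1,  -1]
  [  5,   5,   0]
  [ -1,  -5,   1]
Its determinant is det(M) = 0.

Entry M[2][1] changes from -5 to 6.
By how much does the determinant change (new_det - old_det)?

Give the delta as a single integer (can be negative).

Answer: -55

Derivation:
Cofactor C_21 = -5
Entry delta = 6 - -5 = 11
Det delta = entry_delta * cofactor = 11 * -5 = -55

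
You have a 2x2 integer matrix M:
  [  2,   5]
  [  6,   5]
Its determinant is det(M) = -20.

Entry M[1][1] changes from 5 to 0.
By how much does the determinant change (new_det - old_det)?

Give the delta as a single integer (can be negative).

Answer: -10

Derivation:
Cofactor C_11 = 2
Entry delta = 0 - 5 = -5
Det delta = entry_delta * cofactor = -5 * 2 = -10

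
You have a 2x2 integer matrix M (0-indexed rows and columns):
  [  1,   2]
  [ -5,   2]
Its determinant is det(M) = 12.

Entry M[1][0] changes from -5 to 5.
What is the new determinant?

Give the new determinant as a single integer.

Answer: -8

Derivation:
det is linear in row 1: changing M[1][0] by delta changes det by delta * cofactor(1,0).
Cofactor C_10 = (-1)^(1+0) * minor(1,0) = -2
Entry delta = 5 - -5 = 10
Det delta = 10 * -2 = -20
New det = 12 + -20 = -8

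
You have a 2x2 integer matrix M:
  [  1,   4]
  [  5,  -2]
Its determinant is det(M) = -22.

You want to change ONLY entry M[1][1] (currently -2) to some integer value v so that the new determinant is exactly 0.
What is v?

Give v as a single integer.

Answer: 20

Derivation:
det is linear in entry M[1][1]: det = old_det + (v - -2) * C_11
Cofactor C_11 = 1
Want det = 0: -22 + (v - -2) * 1 = 0
  (v - -2) = 22 / 1 = 22
  v = -2 + (22) = 20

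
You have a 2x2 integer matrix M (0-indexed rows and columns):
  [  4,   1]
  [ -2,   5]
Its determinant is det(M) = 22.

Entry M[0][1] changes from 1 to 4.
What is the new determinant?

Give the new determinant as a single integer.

Answer: 28

Derivation:
det is linear in row 0: changing M[0][1] by delta changes det by delta * cofactor(0,1).
Cofactor C_01 = (-1)^(0+1) * minor(0,1) = 2
Entry delta = 4 - 1 = 3
Det delta = 3 * 2 = 6
New det = 22 + 6 = 28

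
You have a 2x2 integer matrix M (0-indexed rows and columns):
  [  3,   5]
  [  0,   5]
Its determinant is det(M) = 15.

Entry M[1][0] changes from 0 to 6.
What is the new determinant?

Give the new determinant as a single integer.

det is linear in row 1: changing M[1][0] by delta changes det by delta * cofactor(1,0).
Cofactor C_10 = (-1)^(1+0) * minor(1,0) = -5
Entry delta = 6 - 0 = 6
Det delta = 6 * -5 = -30
New det = 15 + -30 = -15

Answer: -15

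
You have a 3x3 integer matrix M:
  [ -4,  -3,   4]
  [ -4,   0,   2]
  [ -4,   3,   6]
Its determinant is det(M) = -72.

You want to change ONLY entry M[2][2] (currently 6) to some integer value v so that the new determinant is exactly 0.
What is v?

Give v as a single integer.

Answer: 0

Derivation:
det is linear in entry M[2][2]: det = old_det + (v - 6) * C_22
Cofactor C_22 = -12
Want det = 0: -72 + (v - 6) * -12 = 0
  (v - 6) = 72 / -12 = -6
  v = 6 + (-6) = 0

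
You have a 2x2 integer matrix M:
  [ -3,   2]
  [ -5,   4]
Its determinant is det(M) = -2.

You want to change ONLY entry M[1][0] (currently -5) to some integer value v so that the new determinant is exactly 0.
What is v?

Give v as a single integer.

Answer: -6

Derivation:
det is linear in entry M[1][0]: det = old_det + (v - -5) * C_10
Cofactor C_10 = -2
Want det = 0: -2 + (v - -5) * -2 = 0
  (v - -5) = 2 / -2 = -1
  v = -5 + (-1) = -6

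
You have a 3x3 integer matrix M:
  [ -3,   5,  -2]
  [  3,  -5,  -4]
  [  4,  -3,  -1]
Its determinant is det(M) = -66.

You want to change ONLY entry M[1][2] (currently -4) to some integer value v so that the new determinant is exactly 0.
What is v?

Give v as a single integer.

Answer: 2

Derivation:
det is linear in entry M[1][2]: det = old_det + (v - -4) * C_12
Cofactor C_12 = 11
Want det = 0: -66 + (v - -4) * 11 = 0
  (v - -4) = 66 / 11 = 6
  v = -4 + (6) = 2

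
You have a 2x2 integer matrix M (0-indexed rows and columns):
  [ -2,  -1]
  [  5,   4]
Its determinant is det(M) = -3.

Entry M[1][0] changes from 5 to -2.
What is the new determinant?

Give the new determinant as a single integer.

Answer: -10

Derivation:
det is linear in row 1: changing M[1][0] by delta changes det by delta * cofactor(1,0).
Cofactor C_10 = (-1)^(1+0) * minor(1,0) = 1
Entry delta = -2 - 5 = -7
Det delta = -7 * 1 = -7
New det = -3 + -7 = -10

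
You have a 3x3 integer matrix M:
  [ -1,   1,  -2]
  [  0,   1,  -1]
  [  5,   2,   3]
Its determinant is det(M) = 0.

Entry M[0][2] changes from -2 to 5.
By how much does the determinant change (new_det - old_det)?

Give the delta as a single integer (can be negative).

Cofactor C_02 = -5
Entry delta = 5 - -2 = 7
Det delta = entry_delta * cofactor = 7 * -5 = -35

Answer: -35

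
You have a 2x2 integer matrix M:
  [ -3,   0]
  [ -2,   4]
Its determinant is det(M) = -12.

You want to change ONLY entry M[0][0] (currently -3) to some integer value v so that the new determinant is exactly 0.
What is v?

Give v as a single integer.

det is linear in entry M[0][0]: det = old_det + (v - -3) * C_00
Cofactor C_00 = 4
Want det = 0: -12 + (v - -3) * 4 = 0
  (v - -3) = 12 / 4 = 3
  v = -3 + (3) = 0

Answer: 0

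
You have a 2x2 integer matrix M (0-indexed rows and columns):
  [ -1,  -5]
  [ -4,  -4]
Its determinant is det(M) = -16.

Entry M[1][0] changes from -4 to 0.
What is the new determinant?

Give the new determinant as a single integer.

Answer: 4

Derivation:
det is linear in row 1: changing M[1][0] by delta changes det by delta * cofactor(1,0).
Cofactor C_10 = (-1)^(1+0) * minor(1,0) = 5
Entry delta = 0 - -4 = 4
Det delta = 4 * 5 = 20
New det = -16 + 20 = 4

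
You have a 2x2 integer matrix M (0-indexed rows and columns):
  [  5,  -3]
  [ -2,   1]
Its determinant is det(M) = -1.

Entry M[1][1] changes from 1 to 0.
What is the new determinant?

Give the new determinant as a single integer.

det is linear in row 1: changing M[1][1] by delta changes det by delta * cofactor(1,1).
Cofactor C_11 = (-1)^(1+1) * minor(1,1) = 5
Entry delta = 0 - 1 = -1
Det delta = -1 * 5 = -5
New det = -1 + -5 = -6

Answer: -6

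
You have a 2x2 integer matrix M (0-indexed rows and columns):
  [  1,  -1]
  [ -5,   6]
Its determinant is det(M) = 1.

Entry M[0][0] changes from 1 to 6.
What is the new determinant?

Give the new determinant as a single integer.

Answer: 31

Derivation:
det is linear in row 0: changing M[0][0] by delta changes det by delta * cofactor(0,0).
Cofactor C_00 = (-1)^(0+0) * minor(0,0) = 6
Entry delta = 6 - 1 = 5
Det delta = 5 * 6 = 30
New det = 1 + 30 = 31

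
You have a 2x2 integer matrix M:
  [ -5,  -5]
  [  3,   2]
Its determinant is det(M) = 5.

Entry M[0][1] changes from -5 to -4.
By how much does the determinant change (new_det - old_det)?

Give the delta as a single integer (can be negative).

Answer: -3

Derivation:
Cofactor C_01 = -3
Entry delta = -4 - -5 = 1
Det delta = entry_delta * cofactor = 1 * -3 = -3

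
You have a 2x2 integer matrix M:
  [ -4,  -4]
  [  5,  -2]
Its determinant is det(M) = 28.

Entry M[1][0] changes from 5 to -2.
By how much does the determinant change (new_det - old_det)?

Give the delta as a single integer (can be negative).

Answer: -28

Derivation:
Cofactor C_10 = 4
Entry delta = -2 - 5 = -7
Det delta = entry_delta * cofactor = -7 * 4 = -28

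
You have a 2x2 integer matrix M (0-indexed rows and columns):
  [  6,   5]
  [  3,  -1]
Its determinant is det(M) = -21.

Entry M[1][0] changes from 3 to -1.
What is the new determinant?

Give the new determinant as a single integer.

det is linear in row 1: changing M[1][0] by delta changes det by delta * cofactor(1,0).
Cofactor C_10 = (-1)^(1+0) * minor(1,0) = -5
Entry delta = -1 - 3 = -4
Det delta = -4 * -5 = 20
New det = -21 + 20 = -1

Answer: -1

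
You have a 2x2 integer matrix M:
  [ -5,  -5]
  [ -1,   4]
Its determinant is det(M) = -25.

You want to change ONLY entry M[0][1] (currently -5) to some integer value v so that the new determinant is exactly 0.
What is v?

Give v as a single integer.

Answer: 20

Derivation:
det is linear in entry M[0][1]: det = old_det + (v - -5) * C_01
Cofactor C_01 = 1
Want det = 0: -25 + (v - -5) * 1 = 0
  (v - -5) = 25 / 1 = 25
  v = -5 + (25) = 20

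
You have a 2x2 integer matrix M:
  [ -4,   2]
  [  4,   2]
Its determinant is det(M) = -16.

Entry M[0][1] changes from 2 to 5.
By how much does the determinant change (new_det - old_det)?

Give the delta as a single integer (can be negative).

Cofactor C_01 = -4
Entry delta = 5 - 2 = 3
Det delta = entry_delta * cofactor = 3 * -4 = -12

Answer: -12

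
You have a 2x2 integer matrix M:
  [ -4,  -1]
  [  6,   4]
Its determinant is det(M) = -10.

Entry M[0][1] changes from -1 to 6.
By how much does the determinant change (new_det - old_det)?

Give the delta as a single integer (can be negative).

Cofactor C_01 = -6
Entry delta = 6 - -1 = 7
Det delta = entry_delta * cofactor = 7 * -6 = -42

Answer: -42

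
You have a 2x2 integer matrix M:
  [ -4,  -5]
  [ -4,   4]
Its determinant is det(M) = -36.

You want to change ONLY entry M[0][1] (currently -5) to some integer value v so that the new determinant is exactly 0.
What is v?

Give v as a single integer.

Answer: 4

Derivation:
det is linear in entry M[0][1]: det = old_det + (v - -5) * C_01
Cofactor C_01 = 4
Want det = 0: -36 + (v - -5) * 4 = 0
  (v - -5) = 36 / 4 = 9
  v = -5 + (9) = 4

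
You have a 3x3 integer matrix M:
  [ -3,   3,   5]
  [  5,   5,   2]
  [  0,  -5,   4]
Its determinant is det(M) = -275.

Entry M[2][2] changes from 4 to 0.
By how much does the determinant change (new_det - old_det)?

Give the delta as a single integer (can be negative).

Answer: 120

Derivation:
Cofactor C_22 = -30
Entry delta = 0 - 4 = -4
Det delta = entry_delta * cofactor = -4 * -30 = 120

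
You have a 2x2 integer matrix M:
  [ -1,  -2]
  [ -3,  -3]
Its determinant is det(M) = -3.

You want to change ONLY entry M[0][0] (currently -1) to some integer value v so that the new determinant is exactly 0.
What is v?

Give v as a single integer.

Answer: -2

Derivation:
det is linear in entry M[0][0]: det = old_det + (v - -1) * C_00
Cofactor C_00 = -3
Want det = 0: -3 + (v - -1) * -3 = 0
  (v - -1) = 3 / -3 = -1
  v = -1 + (-1) = -2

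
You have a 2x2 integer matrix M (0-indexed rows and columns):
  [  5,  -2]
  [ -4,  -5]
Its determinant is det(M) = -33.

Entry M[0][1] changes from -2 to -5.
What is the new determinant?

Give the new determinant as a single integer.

det is linear in row 0: changing M[0][1] by delta changes det by delta * cofactor(0,1).
Cofactor C_01 = (-1)^(0+1) * minor(0,1) = 4
Entry delta = -5 - -2 = -3
Det delta = -3 * 4 = -12
New det = -33 + -12 = -45

Answer: -45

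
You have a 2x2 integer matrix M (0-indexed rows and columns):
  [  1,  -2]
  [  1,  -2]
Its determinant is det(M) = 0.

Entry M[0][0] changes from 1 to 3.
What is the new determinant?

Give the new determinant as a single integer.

det is linear in row 0: changing M[0][0] by delta changes det by delta * cofactor(0,0).
Cofactor C_00 = (-1)^(0+0) * minor(0,0) = -2
Entry delta = 3 - 1 = 2
Det delta = 2 * -2 = -4
New det = 0 + -4 = -4

Answer: -4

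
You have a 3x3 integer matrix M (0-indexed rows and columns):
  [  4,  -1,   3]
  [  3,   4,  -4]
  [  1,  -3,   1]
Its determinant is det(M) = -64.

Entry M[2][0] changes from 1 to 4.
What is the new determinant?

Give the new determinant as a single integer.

det is linear in row 2: changing M[2][0] by delta changes det by delta * cofactor(2,0).
Cofactor C_20 = (-1)^(2+0) * minor(2,0) = -8
Entry delta = 4 - 1 = 3
Det delta = 3 * -8 = -24
New det = -64 + -24 = -88

Answer: -88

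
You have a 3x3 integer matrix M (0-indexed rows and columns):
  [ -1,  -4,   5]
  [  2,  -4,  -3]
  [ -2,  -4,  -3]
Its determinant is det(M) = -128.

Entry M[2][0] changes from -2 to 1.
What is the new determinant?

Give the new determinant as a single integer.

det is linear in row 2: changing M[2][0] by delta changes det by delta * cofactor(2,0).
Cofactor C_20 = (-1)^(2+0) * minor(2,0) = 32
Entry delta = 1 - -2 = 3
Det delta = 3 * 32 = 96
New det = -128 + 96 = -32

Answer: -32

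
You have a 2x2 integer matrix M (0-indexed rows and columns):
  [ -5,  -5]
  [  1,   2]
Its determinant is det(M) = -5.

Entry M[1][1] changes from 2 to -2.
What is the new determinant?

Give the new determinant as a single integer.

det is linear in row 1: changing M[1][1] by delta changes det by delta * cofactor(1,1).
Cofactor C_11 = (-1)^(1+1) * minor(1,1) = -5
Entry delta = -2 - 2 = -4
Det delta = -4 * -5 = 20
New det = -5 + 20 = 15

Answer: 15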